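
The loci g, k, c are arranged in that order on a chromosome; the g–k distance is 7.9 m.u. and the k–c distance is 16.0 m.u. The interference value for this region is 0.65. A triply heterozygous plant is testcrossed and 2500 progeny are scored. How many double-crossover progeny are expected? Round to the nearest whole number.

Map distances give recombination frequencies of 0.079 and 0.160 for the two intervals.
With interference 0.65 (so coincidence = 0.35), expected double-crossover frequency = 0.079 × 0.160 × 0.35 = 0.00442.
Expected number = 0.00442 × 2500 = 11.06 ≈ 11.

11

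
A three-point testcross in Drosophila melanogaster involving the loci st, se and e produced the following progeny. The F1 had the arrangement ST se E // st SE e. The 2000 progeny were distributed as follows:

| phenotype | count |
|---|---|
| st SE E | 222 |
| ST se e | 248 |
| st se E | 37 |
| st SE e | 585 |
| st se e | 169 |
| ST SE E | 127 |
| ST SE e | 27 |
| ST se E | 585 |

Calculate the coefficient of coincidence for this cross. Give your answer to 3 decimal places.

0.666

The two rarest classes, st se E and ST SE e, are the double crossovers. Comparing them with the parentals, only the st allele has switched, so st is the middle locus and the order is se – st – e.
se–st: (296 + 64)/2000 = 0.1800; st–e: (470 + 64)/2000 = 0.2670.
Expected DCO frequency = 0.1800 × 0.2670 ≈ 0.04806; observed = 64/2000 ≈ 0.03200.
Coefficient of coincidence = 0.03200/0.04806 ≈ 0.666.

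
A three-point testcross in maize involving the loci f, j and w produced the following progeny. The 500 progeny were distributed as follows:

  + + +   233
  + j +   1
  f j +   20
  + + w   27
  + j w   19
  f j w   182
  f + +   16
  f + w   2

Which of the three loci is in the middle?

j

The two most frequent reciprocal classes, f j w and + + +, are the parental types, so the F1 was f j w / + + +.
The two rarest classes, f + w and + j +, are the double crossovers. Comparing them with the parentals, only the j allele has switched, so j is the middle locus and the order is f – j – w.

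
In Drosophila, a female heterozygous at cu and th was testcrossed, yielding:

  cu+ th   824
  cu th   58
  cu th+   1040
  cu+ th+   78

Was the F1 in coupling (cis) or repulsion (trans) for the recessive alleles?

The two most frequent classes are cu+ th (824) and cu th+ (1040); these are the parental (non-recombinant) types.
So the F1 carried cu+ th on one chromosome and cu th+ on the other — the recessive alleles are on opposite chromosomes (trans / repulsion).

trans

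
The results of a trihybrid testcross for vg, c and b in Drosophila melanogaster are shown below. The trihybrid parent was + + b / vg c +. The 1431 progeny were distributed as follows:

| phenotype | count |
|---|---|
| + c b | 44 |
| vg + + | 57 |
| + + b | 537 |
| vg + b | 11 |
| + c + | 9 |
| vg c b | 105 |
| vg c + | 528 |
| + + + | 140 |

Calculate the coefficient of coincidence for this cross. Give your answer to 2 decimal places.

The two rarest classes, vg + b and + c +, are the double crossovers. Comparing them with the parentals, only the vg allele has switched, so vg is the middle locus and the order is c – vg – b.
c–vg: (101 + 20)/1431 = 0.0846; vg–b: (245 + 20)/1431 = 0.1852.
Expected DCO frequency = 0.0846 × 0.1852 ≈ 0.01567; observed = 20/1431 ≈ 0.01398.
Coefficient of coincidence = 0.01398/0.01567 ≈ 0.89.

0.89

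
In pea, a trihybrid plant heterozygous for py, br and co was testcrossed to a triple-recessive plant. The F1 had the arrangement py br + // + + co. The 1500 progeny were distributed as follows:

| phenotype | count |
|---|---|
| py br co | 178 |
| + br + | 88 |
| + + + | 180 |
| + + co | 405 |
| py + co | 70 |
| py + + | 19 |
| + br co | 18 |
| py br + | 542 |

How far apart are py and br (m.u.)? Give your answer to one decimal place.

The two rarest classes, py + + and + br co, are the double crossovers. Comparing them with the parentals, only the br allele has switched, so br is the middle locus and the order is py – br – co.
Crossovers in the py–br interval produce the single-crossover classes + br + and py + co (88 + 70 = 158) plus the double crossovers (37).
RF(py–br) = (158 + 37) / 1500 = 195/1500 = 0.1300 → 13.0 m.u.

13.0 m.u.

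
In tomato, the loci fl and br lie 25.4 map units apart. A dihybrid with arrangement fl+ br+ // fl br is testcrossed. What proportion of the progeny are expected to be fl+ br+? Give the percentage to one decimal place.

37.3%

A map distance of 25.4 map units corresponds to a recombination frequency of 0.254.
The F1 is fl+ br+ / fl br, so fl+ br+ is a parental gamete class with expected frequency (1 − r)/2 = 0.746/2 = 0.3730.
That is 0.3730 = 37.3% of the progeny.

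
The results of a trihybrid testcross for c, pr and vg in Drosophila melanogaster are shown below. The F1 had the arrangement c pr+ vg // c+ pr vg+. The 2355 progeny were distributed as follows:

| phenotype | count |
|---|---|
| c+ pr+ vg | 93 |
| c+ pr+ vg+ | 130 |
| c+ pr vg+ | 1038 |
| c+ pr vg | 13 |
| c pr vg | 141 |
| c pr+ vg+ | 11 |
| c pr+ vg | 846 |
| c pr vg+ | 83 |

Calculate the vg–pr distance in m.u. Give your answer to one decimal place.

The two rarest classes, c pr+ vg+ and c+ pr vg, are the double crossovers. Comparing them with the parentals, only the vg allele has switched, so vg is the middle locus and the order is pr – vg – c.
Crossovers in the pr–vg interval produce the single-crossover classes c pr vg and c+ pr+ vg+ (141 + 130 = 271) plus the double crossovers (24).
RF(pr–vg) = (271 + 24) / 2355 = 295/2355 = 0.1253 → 12.5 m.u.

12.5 m.u.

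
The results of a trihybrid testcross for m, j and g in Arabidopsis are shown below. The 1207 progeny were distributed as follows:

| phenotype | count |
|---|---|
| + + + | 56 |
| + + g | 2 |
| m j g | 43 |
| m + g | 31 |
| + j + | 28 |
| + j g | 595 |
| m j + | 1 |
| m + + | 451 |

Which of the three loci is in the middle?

The two most frequent reciprocal classes, m + + and + j g, are the parental types, so the F1 was m + + / + j g.
The two rarest classes, m j + and + + g, are the double crossovers. Comparing them with the parentals, only the j allele has switched, so j is the middle locus and the order is g – j – m.

j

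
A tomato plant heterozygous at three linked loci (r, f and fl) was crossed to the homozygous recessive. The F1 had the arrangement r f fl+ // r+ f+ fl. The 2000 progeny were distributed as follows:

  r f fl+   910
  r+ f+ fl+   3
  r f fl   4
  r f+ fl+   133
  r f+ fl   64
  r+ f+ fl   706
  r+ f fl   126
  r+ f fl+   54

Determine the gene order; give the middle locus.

fl

The two rarest classes, r f fl and r+ f+ fl+, are the double crossovers. Comparing them with the parentals, only the fl allele has switched, so fl is the middle locus and the order is r – fl – f.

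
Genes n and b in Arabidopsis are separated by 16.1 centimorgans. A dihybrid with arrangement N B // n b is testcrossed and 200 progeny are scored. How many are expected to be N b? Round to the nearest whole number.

A map distance of 16.1 centimorgans corresponds to a recombination frequency of 0.161.
The F1 is N B / n b, so N b is a recombinant gamete class with expected frequency r/2 = 0.161/2 = 0.0805.
Expected number = 0.0805 × 200 = 16.10 ≈ 16.

16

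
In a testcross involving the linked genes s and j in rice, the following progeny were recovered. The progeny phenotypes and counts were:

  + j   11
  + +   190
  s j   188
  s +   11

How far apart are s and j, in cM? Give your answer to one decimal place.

The two most frequent classes, + + (190) and s j (188), are the parental types, so the F1 was + + / s j.
The recombinant classes are + j and s +: 11 + 11 = 22.
Recombination frequency = 22/400 = 0.0550 ≈ 5.5%, i.e. 5.5 cM.

5.5 cM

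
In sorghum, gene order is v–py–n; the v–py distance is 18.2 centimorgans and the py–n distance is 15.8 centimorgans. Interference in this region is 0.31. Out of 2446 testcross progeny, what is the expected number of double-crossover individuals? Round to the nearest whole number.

Map distances give recombination frequencies of 0.182 and 0.158 for the two intervals.
With interference 0.31 (so coincidence = 0.69), expected double-crossover frequency = 0.182 × 0.158 × 0.69 = 0.01984.
Expected number = 0.01984 × 2446 = 48.53 ≈ 49.

49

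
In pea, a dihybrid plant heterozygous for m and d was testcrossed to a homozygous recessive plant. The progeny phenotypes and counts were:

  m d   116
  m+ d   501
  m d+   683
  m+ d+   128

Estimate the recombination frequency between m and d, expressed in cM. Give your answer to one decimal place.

17.1 cM

The two most frequent classes, m+ d (501) and m d+ (683), are the parental types, so the F1 was m+ d / m d+.
The recombinant classes are m+ d+ and m d: 128 + 116 = 244.
Recombination frequency = 244/1428 = 0.1709 ≈ 17.1%, i.e. 17.1 cM.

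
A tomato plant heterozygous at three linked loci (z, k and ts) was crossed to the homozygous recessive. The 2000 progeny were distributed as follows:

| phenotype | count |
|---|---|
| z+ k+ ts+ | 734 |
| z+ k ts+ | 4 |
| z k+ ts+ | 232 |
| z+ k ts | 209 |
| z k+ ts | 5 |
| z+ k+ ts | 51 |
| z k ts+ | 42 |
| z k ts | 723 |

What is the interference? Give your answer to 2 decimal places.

The two most frequent reciprocal classes, z+ k+ ts+ and z k ts, are the parental types, so the F1 was z+ k+ ts+ / z k ts.
The two rarest classes, z+ k ts+ and z k+ ts, are the double crossovers. Comparing them with the parentals, only the k allele has switched, so k is the middle locus and the order is ts – k – z.
ts–k: (93 + 9)/2000 = 0.0510; k–z: (441 + 9)/2000 = 0.2250.
Expected DCO frequency = 0.0510 × 0.2250 ≈ 0.01147; observed = 9/2000 ≈ 0.00450.
Coefficient of coincidence = 0.00450/0.01147 ≈ 0.39; interference = 1 − 0.39 = 0.61.

0.61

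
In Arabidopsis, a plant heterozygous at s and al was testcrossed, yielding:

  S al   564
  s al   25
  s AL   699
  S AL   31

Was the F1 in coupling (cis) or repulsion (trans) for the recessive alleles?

The two most frequent classes are S al (564) and s AL (699); these are the parental (non-recombinant) types.
So the F1 carried S al on one chromosome and s AL on the other — the recessive alleles are on opposite chromosomes (trans / repulsion).

trans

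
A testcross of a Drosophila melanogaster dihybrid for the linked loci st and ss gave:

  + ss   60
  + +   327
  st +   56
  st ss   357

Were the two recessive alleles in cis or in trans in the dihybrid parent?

cis

The two most frequent classes are + + (327) and st ss (357); these are the parental (non-recombinant) types.
So the F1 carried + + on one chromosome and st ss on the other — the recessive alleles are on the same chromosome (cis / coupling).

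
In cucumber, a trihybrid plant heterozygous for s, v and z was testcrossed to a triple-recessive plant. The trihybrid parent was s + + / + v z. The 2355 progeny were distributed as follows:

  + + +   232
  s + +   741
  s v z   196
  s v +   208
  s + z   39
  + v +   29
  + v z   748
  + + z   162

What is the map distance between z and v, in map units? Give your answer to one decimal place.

18.6 map units

The two rarest classes, s + z and + v +, are the double crossovers. Comparing them with the parentals, only the z allele has switched, so z is the middle locus and the order is v – z – s.
Crossovers in the v–z interval produce the single-crossover classes s v + and + + z (208 + 162 = 370) plus the double crossovers (68).
RF(v–z) = (370 + 68) / 2355 = 438/2355 = 0.1860 → 18.6 map units.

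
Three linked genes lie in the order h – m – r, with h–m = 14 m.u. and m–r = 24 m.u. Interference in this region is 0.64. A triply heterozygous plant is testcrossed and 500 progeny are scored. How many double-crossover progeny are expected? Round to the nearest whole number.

Map distances give recombination frequencies of 0.140 and 0.240 for the two intervals.
With interference 0.64 (so coincidence = 0.36), expected double-crossover frequency = 0.140 × 0.240 × 0.36 = 0.01210.
Expected number = 0.01210 × 500 = 6.05 ≈ 6.

6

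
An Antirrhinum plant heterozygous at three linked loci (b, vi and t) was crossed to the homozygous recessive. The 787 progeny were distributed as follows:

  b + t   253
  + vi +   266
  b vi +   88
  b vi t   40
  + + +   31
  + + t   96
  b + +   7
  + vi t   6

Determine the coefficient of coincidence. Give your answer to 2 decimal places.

The two most frequent reciprocal classes, b + t and + vi +, are the parental types, so the F1 was b + t / + vi +.
The two rarest classes, b + + and + vi t, are the double crossovers. Comparing them with the parentals, only the t allele has switched, so t is the middle locus and the order is b – t – vi.
b–t: (184 + 13)/787 = 0.2503; t–vi: (71 + 13)/787 = 0.1067.
Expected DCO frequency = 0.2503 × 0.1067 ≈ 0.02671; observed = 13/787 ≈ 0.01652.
Coefficient of coincidence = 0.01652/0.02671 ≈ 0.62.

0.62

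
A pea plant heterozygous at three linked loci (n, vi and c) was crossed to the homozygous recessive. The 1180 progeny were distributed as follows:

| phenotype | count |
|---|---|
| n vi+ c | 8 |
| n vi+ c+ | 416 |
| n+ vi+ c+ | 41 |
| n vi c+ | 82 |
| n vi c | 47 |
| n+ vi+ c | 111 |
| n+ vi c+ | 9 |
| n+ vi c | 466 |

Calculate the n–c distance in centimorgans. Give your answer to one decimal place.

The two most frequent reciprocal classes, n vi+ c+ and n+ vi c, are the parental types, so the F1 was n vi+ c+ / n+ vi c.
The two rarest classes, n vi+ c and n+ vi c+, are the double crossovers. Comparing them with the parentals, only the c allele has switched, so c is the middle locus and the order is n – c – vi.
Crossovers in the n–c interval produce the single-crossover classes n+ vi+ c+ and n vi c (41 + 47 = 88) plus the double crossovers (17).
RF(n–c) = (88 + 17) / 1180 = 105/1180 = 0.0890 → 8.9 centimorgans.

8.9 centimorgans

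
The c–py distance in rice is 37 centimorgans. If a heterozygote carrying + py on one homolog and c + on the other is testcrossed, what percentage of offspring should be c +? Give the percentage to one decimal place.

A map distance of 37 centimorgans corresponds to a recombination frequency of 0.370.
The F1 is + py / c +, so c + is a parental gamete class with expected frequency (1 − r)/2 = 0.630/2 = 0.3150.
That is 0.3150 = 31.5% of the progeny.

31.5%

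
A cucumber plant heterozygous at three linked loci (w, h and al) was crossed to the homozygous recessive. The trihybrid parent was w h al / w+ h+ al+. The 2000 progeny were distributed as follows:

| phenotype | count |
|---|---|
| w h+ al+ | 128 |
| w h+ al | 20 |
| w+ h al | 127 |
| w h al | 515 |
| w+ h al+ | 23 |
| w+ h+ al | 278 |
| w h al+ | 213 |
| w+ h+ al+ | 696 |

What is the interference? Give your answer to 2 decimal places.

0.46

The two rarest classes, w h+ al and w+ h al+, are the double crossovers. Comparing them with the parentals, only the h allele has switched, so h is the middle locus and the order is al – h – w.
al–h: (491 + 43)/2000 = 0.2670; h–w: (255 + 43)/2000 = 0.1490.
Expected DCO frequency = 0.2670 × 0.1490 ≈ 0.03978; observed = 43/2000 ≈ 0.02150.
Coefficient of coincidence = 0.02150/0.03978 ≈ 0.54; interference = 1 − 0.54 = 0.46.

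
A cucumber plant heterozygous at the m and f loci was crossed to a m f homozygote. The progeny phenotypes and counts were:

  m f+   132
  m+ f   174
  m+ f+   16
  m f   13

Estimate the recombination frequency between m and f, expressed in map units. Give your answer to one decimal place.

8.7 map units

The two most frequent classes, m+ f (174) and m f+ (132), are the parental types, so the F1 was m+ f / m f+.
The recombinant classes are m+ f+ and m f: 16 + 13 = 29.
Recombination frequency = 29/335 = 0.0866 ≈ 8.7%, i.e. 8.7 map units.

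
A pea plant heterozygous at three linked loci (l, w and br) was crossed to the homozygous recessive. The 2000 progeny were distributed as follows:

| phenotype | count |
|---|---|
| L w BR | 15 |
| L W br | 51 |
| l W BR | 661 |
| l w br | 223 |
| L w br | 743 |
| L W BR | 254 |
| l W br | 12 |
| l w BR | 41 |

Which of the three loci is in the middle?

The two most frequent reciprocal classes, L w br and l W BR, are the parental types, so the F1 was L w br / l W BR.
The two rarest classes, L w BR and l W br, are the double crossovers. Comparing them with the parentals, only the br allele has switched, so br is the middle locus and the order is l – br – w.

br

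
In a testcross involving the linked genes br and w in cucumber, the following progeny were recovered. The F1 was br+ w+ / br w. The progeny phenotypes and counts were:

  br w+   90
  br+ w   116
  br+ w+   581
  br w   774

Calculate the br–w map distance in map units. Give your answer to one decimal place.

13.2 map units

The recombinant classes are br+ w and br w+: 116 + 90 = 206.
Recombination frequency = 206/1561 = 0.1320 ≈ 13.2%, i.e. 13.2 map units.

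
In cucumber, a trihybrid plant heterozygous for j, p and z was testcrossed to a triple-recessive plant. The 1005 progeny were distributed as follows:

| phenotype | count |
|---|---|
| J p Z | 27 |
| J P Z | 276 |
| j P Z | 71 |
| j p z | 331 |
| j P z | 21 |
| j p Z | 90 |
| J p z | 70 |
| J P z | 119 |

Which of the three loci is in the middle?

p

The two most frequent reciprocal classes, J P Z and j p z, are the parental types, so the F1 was J P Z / j p z.
The two rarest classes, J p Z and j P z, are the double crossovers. Comparing them with the parentals, only the p allele has switched, so p is the middle locus and the order is j – p – z.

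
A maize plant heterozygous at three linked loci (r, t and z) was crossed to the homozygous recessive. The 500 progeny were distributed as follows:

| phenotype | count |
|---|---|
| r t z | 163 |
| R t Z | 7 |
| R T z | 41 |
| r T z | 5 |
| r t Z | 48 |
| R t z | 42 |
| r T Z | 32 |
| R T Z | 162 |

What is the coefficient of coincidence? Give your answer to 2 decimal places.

0.69

The two most frequent reciprocal classes, r t z and R T Z, are the parental types, so the F1 was r t z / R T Z.
The two rarest classes, r T z and R t Z, are the double crossovers. Comparing them with the parentals, only the t allele has switched, so t is the middle locus and the order is z – t – r.
z–t: (89 + 12)/500 = 0.2020; t–r: (74 + 12)/500 = 0.1720.
Expected DCO frequency = 0.2020 × 0.1720 ≈ 0.03474; observed = 12/500 ≈ 0.02400.
Coefficient of coincidence = 0.02400/0.03474 ≈ 0.69.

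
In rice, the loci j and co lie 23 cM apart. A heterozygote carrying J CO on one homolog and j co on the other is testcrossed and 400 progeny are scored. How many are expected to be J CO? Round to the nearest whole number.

A map distance of 23 cM corresponds to a recombination frequency of 0.230.
The F1 is J CO / j co, so J CO is a parental gamete class with expected frequency (1 − r)/2 = 0.770/2 = 0.3850.
Expected number = 0.3850 × 400 = 154.00 ≈ 154.

154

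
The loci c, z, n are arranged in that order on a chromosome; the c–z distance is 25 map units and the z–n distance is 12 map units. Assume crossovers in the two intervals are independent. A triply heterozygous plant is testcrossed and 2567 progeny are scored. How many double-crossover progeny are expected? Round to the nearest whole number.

Map distances give recombination frequencies of 0.250 and 0.120 for the two intervals.
With no interference, expected double-crossover frequency = 0.250 × 0.120 = 0.03000.
Expected number = 0.03000 × 2567 = 77.01 ≈ 77.

77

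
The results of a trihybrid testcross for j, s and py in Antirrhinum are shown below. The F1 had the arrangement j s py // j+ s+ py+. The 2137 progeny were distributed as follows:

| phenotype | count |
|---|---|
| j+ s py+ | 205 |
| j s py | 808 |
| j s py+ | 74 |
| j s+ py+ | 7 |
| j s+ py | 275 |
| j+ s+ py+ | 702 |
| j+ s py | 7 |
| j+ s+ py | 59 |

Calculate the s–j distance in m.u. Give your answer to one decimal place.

The two rarest classes, j+ s py and j s+ py+, are the double crossovers. Comparing them with the parentals, only the j allele has switched, so j is the middle locus and the order is s – j – py.
Crossovers in the s–j interval produce the single-crossover classes j s+ py and j+ s py+ (275 + 205 = 480) plus the double crossovers (14).
RF(s–j) = (480 + 14) / 2137 = 494/2137 = 0.2312 → 23.1 m.u.

23.1 m.u.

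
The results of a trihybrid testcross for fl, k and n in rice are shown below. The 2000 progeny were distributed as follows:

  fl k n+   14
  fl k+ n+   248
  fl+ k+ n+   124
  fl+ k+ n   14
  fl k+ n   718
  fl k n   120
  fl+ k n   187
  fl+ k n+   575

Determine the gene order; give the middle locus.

The two most frequent reciprocal classes, fl k+ n and fl+ k n+, are the parental types, so the F1 was fl k+ n / fl+ k n+.
The two rarest classes, fl+ k+ n and fl k n+, are the double crossovers. Comparing them with the parentals, only the fl allele has switched, so fl is the middle locus and the order is k – fl – n.

fl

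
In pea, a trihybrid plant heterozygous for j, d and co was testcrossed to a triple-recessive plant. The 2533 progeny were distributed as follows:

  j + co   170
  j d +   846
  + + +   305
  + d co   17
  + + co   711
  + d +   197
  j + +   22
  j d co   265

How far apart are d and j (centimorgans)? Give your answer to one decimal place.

The two most frequent reciprocal classes, j d + and + + co, are the parental types, so the F1 was j d + / + + co.
The two rarest classes, j + + and + d co, are the double crossovers. Comparing them with the parentals, only the d allele has switched, so d is the middle locus and the order is j – d – co.
Crossovers in the j–d interval produce the single-crossover classes + d + and j + co (197 + 170 = 367) plus the double crossovers (39).
RF(j–d) = (367 + 39) / 2533 = 406/2533 = 0.1603 → 16.0 centimorgans.

16.0 centimorgans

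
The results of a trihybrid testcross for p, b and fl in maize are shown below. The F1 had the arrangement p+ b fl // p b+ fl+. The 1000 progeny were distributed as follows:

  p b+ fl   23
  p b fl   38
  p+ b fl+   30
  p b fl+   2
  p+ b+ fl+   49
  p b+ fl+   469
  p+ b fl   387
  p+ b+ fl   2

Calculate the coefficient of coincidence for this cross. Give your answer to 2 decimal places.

0.77

The two rarest classes, p+ b+ fl and p b fl+, are the double crossovers. Comparing them with the parentals, only the b allele has switched, so b is the middle locus and the order is fl – b – p.
fl–b: (53 + 4)/1000 = 0.0570; b–p: (87 + 4)/1000 = 0.0910.
Expected DCO frequency = 0.0570 × 0.0910 ≈ 0.00519; observed = 4/1000 ≈ 0.00400.
Coefficient of coincidence = 0.00400/0.00519 ≈ 0.77.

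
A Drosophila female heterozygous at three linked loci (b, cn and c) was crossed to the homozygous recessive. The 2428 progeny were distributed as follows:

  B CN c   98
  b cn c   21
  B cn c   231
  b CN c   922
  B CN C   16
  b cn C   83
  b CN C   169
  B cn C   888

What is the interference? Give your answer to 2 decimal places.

0.06

The two most frequent reciprocal classes, b CN c and B cn C, are the parental types, so the F1 was b CN c / B cn C.
The two rarest classes, b cn c and B CN C, are the double crossovers. Comparing them with the parentals, only the cn allele has switched, so cn is the middle locus and the order is c – cn – b.
c–cn: (400 + 37)/2428 = 0.1800; cn–b: (181 + 37)/2428 = 0.0898.
Expected DCO frequency = 0.1800 × 0.0898 ≈ 0.01616; observed = 37/2428 ≈ 0.01524.
Coefficient of coincidence = 0.01524/0.01616 ≈ 0.94; interference = 1 − 0.94 = 0.06.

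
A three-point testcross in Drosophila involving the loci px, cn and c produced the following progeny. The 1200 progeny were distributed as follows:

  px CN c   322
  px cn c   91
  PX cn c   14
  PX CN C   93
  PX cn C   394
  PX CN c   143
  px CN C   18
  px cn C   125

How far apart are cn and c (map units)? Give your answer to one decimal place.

18.0 map units

The two most frequent reciprocal classes, px CN c and PX cn C, are the parental types, so the F1 was px CN c / PX cn C.
The two rarest classes, px CN C and PX cn c, are the double crossovers. Comparing them with the parentals, only the c allele has switched, so c is the middle locus and the order is cn – c – px.
Crossovers in the cn–c interval produce the single-crossover classes px cn c and PX CN C (91 + 93 = 184) plus the double crossovers (32).
RF(cn–c) = (184 + 32) / 1200 = 216/1200 = 0.1800 → 18.0 map units.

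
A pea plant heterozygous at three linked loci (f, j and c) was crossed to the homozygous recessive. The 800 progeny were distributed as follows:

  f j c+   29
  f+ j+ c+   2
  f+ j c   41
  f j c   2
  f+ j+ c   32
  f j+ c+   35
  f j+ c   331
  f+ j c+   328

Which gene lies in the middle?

j

The two most frequent reciprocal classes, f j+ c and f+ j c+, are the parental types, so the F1 was f j+ c / f+ j c+.
The two rarest classes, f j c and f+ j+ c+, are the double crossovers. Comparing them with the parentals, only the j allele has switched, so j is the middle locus and the order is f – j – c.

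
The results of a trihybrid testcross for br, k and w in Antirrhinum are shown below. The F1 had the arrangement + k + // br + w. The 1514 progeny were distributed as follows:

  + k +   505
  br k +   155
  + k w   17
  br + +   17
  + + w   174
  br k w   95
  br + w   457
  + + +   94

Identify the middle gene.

w

The two rarest classes, + k w and br + +, are the double crossovers. Comparing them with the parentals, only the w allele has switched, so w is the middle locus and the order is k – w – br.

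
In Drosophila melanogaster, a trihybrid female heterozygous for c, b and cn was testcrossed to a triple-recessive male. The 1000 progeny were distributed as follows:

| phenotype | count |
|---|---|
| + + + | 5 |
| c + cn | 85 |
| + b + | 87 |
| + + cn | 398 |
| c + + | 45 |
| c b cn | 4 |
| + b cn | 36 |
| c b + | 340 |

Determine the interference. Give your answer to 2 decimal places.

0.45

The two most frequent reciprocal classes, + + cn and c b +, are the parental types, so the F1 was + + cn / c b +.
The two rarest classes, + + + and c b cn, are the double crossovers. Comparing them with the parentals, only the cn allele has switched, so cn is the middle locus and the order is c – cn – b.
c–cn: (172 + 9)/1000 = 0.1810; cn–b: (81 + 9)/1000 = 0.0900.
Expected DCO frequency = 0.1810 × 0.0900 ≈ 0.01629; observed = 9/1000 ≈ 0.00900.
Coefficient of coincidence = 0.00900/0.01629 ≈ 0.55; interference = 1 − 0.55 = 0.45.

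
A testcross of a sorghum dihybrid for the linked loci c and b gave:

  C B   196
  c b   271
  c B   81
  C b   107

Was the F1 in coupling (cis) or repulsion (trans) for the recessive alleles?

cis

The two most frequent classes are C B (196) and c b (271); these are the parental (non-recombinant) types.
So the F1 carried C B on one chromosome and c b on the other — the recessive alleles are on the same chromosome (cis / coupling).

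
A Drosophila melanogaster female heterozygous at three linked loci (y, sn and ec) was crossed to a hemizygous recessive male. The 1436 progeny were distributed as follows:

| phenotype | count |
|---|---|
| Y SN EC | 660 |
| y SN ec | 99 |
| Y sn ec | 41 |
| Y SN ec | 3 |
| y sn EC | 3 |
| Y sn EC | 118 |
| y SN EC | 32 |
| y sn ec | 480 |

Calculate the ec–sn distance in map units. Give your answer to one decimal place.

15.5 map units

The two most frequent reciprocal classes, y sn ec and Y SN EC, are the parental types, so the F1 was y sn ec / Y SN EC.
The two rarest classes, y sn EC and Y SN ec, are the double crossovers. Comparing them with the parentals, only the ec allele has switched, so ec is the middle locus and the order is y – ec – sn.
Crossovers in the ec–sn interval produce the single-crossover classes y SN ec and Y sn EC (99 + 118 = 217) plus the double crossovers (6).
RF(ec–sn) = (217 + 6) / 1436 = 223/1436 = 0.1553 → 15.5 map units.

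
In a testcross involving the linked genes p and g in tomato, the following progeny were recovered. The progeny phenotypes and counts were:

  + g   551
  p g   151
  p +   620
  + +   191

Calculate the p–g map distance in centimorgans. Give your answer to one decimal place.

22.6 centimorgans

The two most frequent classes, + g (551) and p + (620), are the parental types, so the F1 was + g / p +.
The recombinant classes are + + and p g: 191 + 151 = 342.
Recombination frequency = 342/1513 = 0.2260 ≈ 22.6%, i.e. 22.6 centimorgans.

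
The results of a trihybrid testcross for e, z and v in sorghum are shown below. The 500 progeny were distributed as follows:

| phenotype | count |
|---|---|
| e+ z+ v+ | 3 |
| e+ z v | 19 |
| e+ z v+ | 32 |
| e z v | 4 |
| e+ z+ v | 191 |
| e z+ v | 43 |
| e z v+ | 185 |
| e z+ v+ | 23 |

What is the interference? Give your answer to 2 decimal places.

0.13

The two most frequent reciprocal classes, e z v+ and e+ z+ v, are the parental types, so the F1 was e z v+ / e+ z+ v.
The two rarest classes, e z v and e+ z+ v+, are the double crossovers. Comparing them with the parentals, only the v allele has switched, so v is the middle locus and the order is z – v – e.
z–v: (42 + 7)/500 = 0.0980; v–e: (75 + 7)/500 = 0.1640.
Expected DCO frequency = 0.0980 × 0.1640 ≈ 0.01607; observed = 7/500 ≈ 0.01400.
Coefficient of coincidence = 0.01400/0.01607 ≈ 0.87; interference = 1 − 0.87 = 0.13.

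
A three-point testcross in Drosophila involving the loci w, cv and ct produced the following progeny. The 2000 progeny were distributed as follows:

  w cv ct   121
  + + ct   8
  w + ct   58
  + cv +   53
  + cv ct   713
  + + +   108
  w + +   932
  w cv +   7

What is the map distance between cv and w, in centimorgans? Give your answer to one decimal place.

12.2 centimorgans

The two most frequent reciprocal classes, + cv ct and w + +, are the parental types, so the F1 was + cv ct / w + +.
The two rarest classes, + + ct and w cv +, are the double crossovers. Comparing them with the parentals, only the cv allele has switched, so cv is the middle locus and the order is ct – cv – w.
Crossovers in the cv–w interval produce the single-crossover classes w cv ct and + + + (121 + 108 = 229) plus the double crossovers (15).
RF(cv–w) = (229 + 15) / 2000 = 244/2000 = 0.1220 → 12.2 centimorgans.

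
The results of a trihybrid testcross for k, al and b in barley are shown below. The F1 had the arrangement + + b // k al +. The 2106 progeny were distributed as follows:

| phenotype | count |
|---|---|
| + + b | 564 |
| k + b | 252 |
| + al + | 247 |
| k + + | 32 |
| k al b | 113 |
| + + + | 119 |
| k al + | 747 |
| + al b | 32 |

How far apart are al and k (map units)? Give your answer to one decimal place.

26.7 map units

The two rarest classes, + al b and k + +, are the double crossovers. Comparing them with the parentals, only the al allele has switched, so al is the middle locus and the order is b – al – k.
Crossovers in the al–k interval produce the single-crossover classes k + b and + al + (252 + 247 = 499) plus the double crossovers (64).
RF(al–k) = (499 + 64) / 2106 = 563/2106 = 0.2673 → 26.7 map units.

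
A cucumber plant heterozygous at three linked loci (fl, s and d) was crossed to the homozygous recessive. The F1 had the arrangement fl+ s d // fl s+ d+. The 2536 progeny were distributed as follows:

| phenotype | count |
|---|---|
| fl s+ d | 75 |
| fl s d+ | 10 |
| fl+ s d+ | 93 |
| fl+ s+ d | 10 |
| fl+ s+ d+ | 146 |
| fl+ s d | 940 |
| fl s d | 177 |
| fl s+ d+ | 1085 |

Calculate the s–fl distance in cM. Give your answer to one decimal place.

The two rarest classes, fl+ s+ d and fl s d+, are the double crossovers. Comparing them with the parentals, only the s allele has switched, so s is the middle locus and the order is fl – s – d.
Crossovers in the fl–s interval produce the single-crossover classes fl s d and fl+ s+ d+ (177 + 146 = 323) plus the double crossovers (20).
RF(fl–s) = (323 + 20) / 2536 = 343/2536 = 0.1353 → 13.5 cM.

13.5 cM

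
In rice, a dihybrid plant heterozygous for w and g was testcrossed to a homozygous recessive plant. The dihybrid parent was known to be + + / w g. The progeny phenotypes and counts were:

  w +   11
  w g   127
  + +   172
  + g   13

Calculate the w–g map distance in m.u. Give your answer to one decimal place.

The recombinant classes are + g and w +: 13 + 11 = 24.
Recombination frequency = 24/323 = 0.0743 ≈ 7.4%, i.e. 7.4 m.u.

7.4 m.u.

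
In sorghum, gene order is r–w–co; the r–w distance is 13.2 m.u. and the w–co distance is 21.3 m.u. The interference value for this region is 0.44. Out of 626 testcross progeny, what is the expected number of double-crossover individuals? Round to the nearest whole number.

Map distances give recombination frequencies of 0.132 and 0.213 for the two intervals.
With interference 0.44 (so coincidence = 0.56), expected double-crossover frequency = 0.132 × 0.213 × 0.56 = 0.01574.
Expected number = 0.01574 × 626 = 9.86 ≈ 10.

10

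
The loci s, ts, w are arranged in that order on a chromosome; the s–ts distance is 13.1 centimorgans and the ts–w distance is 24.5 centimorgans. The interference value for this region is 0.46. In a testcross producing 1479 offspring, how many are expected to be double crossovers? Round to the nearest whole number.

Map distances give recombination frequencies of 0.131 and 0.245 for the two intervals.
With interference 0.46 (so coincidence = 0.54), expected double-crossover frequency = 0.131 × 0.245 × 0.54 = 0.01733.
Expected number = 0.01733 × 1479 = 25.63 ≈ 26.

26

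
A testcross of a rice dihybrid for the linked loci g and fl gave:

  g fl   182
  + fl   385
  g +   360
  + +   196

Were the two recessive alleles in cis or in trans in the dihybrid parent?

The two most frequent classes are + fl (385) and g + (360); these are the parental (non-recombinant) types.
So the F1 carried + fl on one chromosome and g + on the other — the recessive alleles are on opposite chromosomes (trans / repulsion).

trans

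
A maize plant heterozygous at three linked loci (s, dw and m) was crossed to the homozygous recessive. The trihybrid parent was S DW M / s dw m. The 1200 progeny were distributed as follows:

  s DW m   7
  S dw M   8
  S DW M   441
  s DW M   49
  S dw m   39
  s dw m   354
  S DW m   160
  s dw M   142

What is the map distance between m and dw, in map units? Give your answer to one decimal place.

The two rarest classes, S dw M and s DW m, are the double crossovers. Comparing them with the parentals, only the dw allele has switched, so dw is the middle locus and the order is m – dw – s.
Crossovers in the m–dw interval produce the single-crossover classes S DW m and s dw M (160 + 142 = 302) plus the double crossovers (15).
RF(m–dw) = (302 + 15) / 1200 = 317/1200 = 0.2642 → 26.4 map units.

26.4 map units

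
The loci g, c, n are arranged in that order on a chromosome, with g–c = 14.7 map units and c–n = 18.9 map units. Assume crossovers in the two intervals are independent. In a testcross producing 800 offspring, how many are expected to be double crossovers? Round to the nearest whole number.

Map distances give recombination frequencies of 0.147 and 0.189 for the two intervals.
With no interference, expected double-crossover frequency = 0.147 × 0.189 = 0.02778.
Expected number = 0.02778 × 800 = 22.23 ≈ 22.

22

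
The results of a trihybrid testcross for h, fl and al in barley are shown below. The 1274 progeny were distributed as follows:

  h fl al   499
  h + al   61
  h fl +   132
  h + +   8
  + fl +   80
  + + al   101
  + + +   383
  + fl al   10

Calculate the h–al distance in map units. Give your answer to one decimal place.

The two most frequent reciprocal classes, + + + and h fl al, are the parental types, so the F1 was + + + / h fl al.
The two rarest classes, h + + and + fl al, are the double crossovers. Comparing them with the parentals, only the h allele has switched, so h is the middle locus and the order is al – h – fl.
Crossovers in the al–h interval produce the single-crossover classes + + al and h fl + (101 + 132 = 233) plus the double crossovers (18).
RF(al–h) = (233 + 18) / 1274 = 251/1274 = 0.1970 → 19.7 map units.

19.7 map units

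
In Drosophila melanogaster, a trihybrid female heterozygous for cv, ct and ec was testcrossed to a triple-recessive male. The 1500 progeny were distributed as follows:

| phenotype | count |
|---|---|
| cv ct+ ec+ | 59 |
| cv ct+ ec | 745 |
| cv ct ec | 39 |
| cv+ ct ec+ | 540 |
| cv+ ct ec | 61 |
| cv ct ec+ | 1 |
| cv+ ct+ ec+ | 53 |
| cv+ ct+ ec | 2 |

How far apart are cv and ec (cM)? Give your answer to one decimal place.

The two most frequent reciprocal classes, cv ct+ ec and cv+ ct ec+, are the parental types, so the F1 was cv ct+ ec / cv+ ct ec+.
The two rarest classes, cv+ ct+ ec and cv ct ec+, are the double crossovers. Comparing them with the parentals, only the cv allele has switched, so cv is the middle locus and the order is ct – cv – ec.
Crossovers in the cv–ec interval produce the single-crossover classes cv ct+ ec+ and cv+ ct ec (59 + 61 = 120) plus the double crossovers (3).
RF(cv–ec) = (120 + 3) / 1500 = 123/1500 = 0.0820 → 8.2 cM.

8.2 cM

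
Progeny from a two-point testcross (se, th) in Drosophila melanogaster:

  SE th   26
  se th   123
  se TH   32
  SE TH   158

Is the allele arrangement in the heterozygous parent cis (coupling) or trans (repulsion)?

The two most frequent classes are SE TH (158) and se th (123); these are the parental (non-recombinant) types.
So the F1 carried SE TH on one chromosome and se th on the other — the recessive alleles are on the same chromosome (cis / coupling).

cis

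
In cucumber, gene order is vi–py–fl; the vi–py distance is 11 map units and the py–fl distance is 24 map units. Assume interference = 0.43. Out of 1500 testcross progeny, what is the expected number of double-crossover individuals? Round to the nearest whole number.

Map distances give recombination frequencies of 0.110 and 0.240 for the two intervals.
With interference 0.43 (so coincidence = 0.57), expected double-crossover frequency = 0.110 × 0.240 × 0.57 = 0.01505.
Expected number = 0.01505 × 1500 = 22.57 ≈ 23.

23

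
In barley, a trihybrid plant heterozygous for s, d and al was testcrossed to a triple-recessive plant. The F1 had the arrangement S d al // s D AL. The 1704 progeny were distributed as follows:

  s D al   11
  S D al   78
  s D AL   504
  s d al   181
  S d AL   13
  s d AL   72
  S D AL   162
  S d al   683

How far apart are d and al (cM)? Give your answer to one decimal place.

The two rarest classes, S d AL and s D al, are the double crossovers. Comparing them with the parentals, only the al allele has switched, so al is the middle locus and the order is s – al – d.
Crossovers in the al–d interval produce the single-crossover classes S D al and s d AL (78 + 72 = 150) plus the double crossovers (24).
RF(al–d) = (150 + 24) / 1704 = 174/1704 = 0.1021 → 10.2 cM.

10.2 cM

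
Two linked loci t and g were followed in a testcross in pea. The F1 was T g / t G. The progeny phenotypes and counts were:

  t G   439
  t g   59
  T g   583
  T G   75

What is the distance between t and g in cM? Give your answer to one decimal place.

11.6 cM

The recombinant classes are T G and t g: 75 + 59 = 134.
Recombination frequency = 134/1156 = 0.1159 ≈ 11.6%, i.e. 11.6 cM.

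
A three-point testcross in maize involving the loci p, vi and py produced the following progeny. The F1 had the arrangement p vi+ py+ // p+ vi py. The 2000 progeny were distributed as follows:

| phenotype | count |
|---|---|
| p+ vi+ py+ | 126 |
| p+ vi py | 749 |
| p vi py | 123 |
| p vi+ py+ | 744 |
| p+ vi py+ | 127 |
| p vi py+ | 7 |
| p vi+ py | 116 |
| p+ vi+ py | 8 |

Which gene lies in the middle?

The two rarest classes, p vi py+ and p+ vi+ py, are the double crossovers. Comparing them with the parentals, only the vi allele has switched, so vi is the middle locus and the order is py – vi – p.

vi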